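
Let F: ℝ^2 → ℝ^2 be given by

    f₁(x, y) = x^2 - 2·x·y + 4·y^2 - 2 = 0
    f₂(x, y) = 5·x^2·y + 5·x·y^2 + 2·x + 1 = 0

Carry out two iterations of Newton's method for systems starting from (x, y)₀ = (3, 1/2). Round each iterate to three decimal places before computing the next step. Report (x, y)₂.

At (3, 1/2): F = (5.000, 33.250).
Jacobian J = [[2·x - 2·y, -2·x + 8·y], [10·x·y + 5·y^2 + 2, 5·x^2 + 10·x·y]].
At the point, J = [[5.000, -2.000], [18.250, 60.000]] (det J = 336.500).
Solving J·Δ = −F gives Δ = (-1.089, -0.223).
Then the next iterate is (x, y)₁ = (1.911, 0.277).
Round to (1.911, 0.277) and repeat: F = (0.90014, 10.61306), J = [[3.268, -1.606], [7.67712, 23.55307]].
Δ = (-0.428, -0.311), so (x, y)₂ = (1.483, -0.034).

(1.483, -0.034)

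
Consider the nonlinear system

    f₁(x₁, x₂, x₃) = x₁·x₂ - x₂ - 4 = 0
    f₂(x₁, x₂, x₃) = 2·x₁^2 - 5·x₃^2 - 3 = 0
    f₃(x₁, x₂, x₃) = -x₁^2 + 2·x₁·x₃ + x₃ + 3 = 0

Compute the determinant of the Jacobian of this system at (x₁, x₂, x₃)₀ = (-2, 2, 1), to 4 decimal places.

252.0000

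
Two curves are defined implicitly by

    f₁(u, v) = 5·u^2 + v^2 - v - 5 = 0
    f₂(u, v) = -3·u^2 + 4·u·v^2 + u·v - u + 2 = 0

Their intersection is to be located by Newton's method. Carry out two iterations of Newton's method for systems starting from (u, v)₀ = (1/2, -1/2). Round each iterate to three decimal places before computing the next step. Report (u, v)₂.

(0.868, -0.738)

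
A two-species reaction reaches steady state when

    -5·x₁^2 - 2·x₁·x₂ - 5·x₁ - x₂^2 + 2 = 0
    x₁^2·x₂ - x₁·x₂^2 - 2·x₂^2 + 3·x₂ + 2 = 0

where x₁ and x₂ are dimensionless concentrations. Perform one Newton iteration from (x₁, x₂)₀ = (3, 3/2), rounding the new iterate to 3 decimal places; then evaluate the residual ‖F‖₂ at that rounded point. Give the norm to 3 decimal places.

16.997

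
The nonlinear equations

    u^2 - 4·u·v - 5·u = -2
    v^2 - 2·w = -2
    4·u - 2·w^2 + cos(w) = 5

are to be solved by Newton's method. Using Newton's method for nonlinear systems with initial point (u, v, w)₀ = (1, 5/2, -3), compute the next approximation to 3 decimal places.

(0.741, 0.343, -1.268)

At (1, 5/2, -3): F = (-12.000, 14.250, -19.98999).
Jacobian J = [[2·u - 4·v - 5, -4·u, 0], [0, 2·v, -2], [4, 0, -4·w - sin(w)]].
At the point, J = [[-13.000, -4.000, 0.000], [0.000, 5.000, -2.000], [4.000, 0.000, 12.14112]] (det J = -757.17280).
Solving J·Δ = −F gives Δ = (-0.259, -2.157, 1.732).
Then the next iterate is (u, v, w)₁ = (0.741, 0.343, -1.268).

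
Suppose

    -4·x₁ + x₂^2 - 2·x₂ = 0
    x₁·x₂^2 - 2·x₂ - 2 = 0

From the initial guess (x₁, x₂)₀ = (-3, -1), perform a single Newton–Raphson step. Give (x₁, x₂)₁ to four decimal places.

(1.0000, -1.2500)

At (-3, -1): F = (15.0000, -3.0000).
Jacobian J = [[-4, 2·x₂ - 2], [x₂^2, 2·x₁·x₂ - 2]].
At the point, J = [[-4.0000, -4.0000], [1.0000, 4.0000]] (det J = -12.0000).
Solving J·Δ = −F gives Δ = (4.0000, -0.2500).
Then the next iterate is (x₁, x₂)₁ = (1.0000, -1.2500).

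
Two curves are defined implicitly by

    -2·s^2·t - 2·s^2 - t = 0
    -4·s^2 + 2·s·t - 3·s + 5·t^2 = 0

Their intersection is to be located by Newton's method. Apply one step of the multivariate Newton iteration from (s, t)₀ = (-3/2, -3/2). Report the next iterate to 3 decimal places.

(-1.435, -0.853)

At (-3/2, -3/2): F = (3.750, 11.250).
Jacobian J = [[-4·s·t - 4·s, -2·s^2 - 1], [-8·s + 2·t - 3, 2·s + 10·t]].
At the point, J = [[-3.000, -5.500], [6.000, -18.000]] (det J = 87.000).
Solving J·Δ = −F gives Δ = (0.065, 0.647).
Then the next iterate is (s, t)₁ = (-1.435, -0.853).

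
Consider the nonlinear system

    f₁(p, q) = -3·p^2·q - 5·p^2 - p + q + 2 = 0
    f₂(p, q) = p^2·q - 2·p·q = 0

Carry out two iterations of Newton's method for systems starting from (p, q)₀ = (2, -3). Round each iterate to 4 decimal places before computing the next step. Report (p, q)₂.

At (2, -3): F = (13.0000, 0.0000).
Jacobian J = [[-6·p·q - 10·p - 1, -3·p^2 + 1], [2·p·q - 2·q, p^2 - 2·p]].
At the point, J = [[15.0000, -11.0000], [-6.0000, 0.0000]] (det J = -66.0000).
Solving J·Δ = −F gives Δ = (0.0000, 1.1818).
Then the next iterate is (p, q)₁ = (2.0000, -1.8182).
Round to (2.0000, -1.8182) and repeat: F = (0.0002, 0.0000), J = [[0.8184, -11.0000], [-3.6364, 0.0000]].
Δ = (0.0000, 0.0000), so (p, q)₂ = (2.0000, -1.8182).

(2.0000, -1.8182)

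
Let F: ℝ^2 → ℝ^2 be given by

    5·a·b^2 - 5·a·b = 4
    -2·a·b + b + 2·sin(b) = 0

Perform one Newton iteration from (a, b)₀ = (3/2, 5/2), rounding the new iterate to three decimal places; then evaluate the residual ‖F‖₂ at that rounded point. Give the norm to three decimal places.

At (3/2, 5/2): F = (24.125, -3.80306).
Jacobian J = [[5·b^2 - 5·b, 10·a·b - 5·a], [-2·b, -2·a + 2·cos(b) + 1]].
At the point, J = [[18.750, 30.000], [-5.000, -3.60229]] (det J = 82.45711).
Solving J·Δ = −F gives Δ = (-0.330, -0.598).
Then the next iterate is (a, b)₁ = (1.170, 1.902).
Re-evaluating at (1.170, 1.902): F = (6.03628, -0.65738), so ‖F‖₂ = 6.072.

6.072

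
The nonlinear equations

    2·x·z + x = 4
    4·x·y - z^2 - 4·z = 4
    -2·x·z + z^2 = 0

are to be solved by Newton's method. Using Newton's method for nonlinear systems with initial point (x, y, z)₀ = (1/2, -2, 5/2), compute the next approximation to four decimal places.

At (1/2, -2, 5/2): F = (-1.0000, -24.2500, 3.7500).
Jacobian J = [[2·z + 1, 0, 2·x], [4·y, 4·x, -2·z - 4], [-2·z, 0, -2·x + 2·z]].
At the point, J = [[6.0000, 0.0000, 1.0000], [-8.0000, 2.0000, -9.0000], [-5.0000, 0.0000, 4.0000]] (det J = 58.0000).
Solving J·Δ = −F gives Δ = (0.2672, 10.4784, -0.6034).
Then the next iterate is (x, y, z)₁ = (0.7672, 8.4784, 1.8966).

(0.7672, 8.4784, 1.8966)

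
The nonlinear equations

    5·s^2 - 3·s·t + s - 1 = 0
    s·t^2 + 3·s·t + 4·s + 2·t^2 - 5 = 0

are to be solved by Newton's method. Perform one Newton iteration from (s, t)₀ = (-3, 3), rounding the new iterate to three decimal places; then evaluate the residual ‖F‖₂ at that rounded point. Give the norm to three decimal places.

At (-3, 3): F = (68.000, -53.000).
Jacobian J = [[10·s - 3·t + 1, -3·s], [t^2 + 3·t + 4, 2·s·t + 3·s + 4·t]].
At the point, J = [[-38.000, 9.000], [22.000, -15.000]] (det J = 372.000).
Solving J·Δ = −F gives Δ = (1.460, -1.392).
Then the next iterate is (s, t)₁ = (-1.540, 1.608).
Re-evaluating at (-1.540, 1.608): F = (16.74696, -17.39955), so ‖F‖₂ = 24.150.

24.150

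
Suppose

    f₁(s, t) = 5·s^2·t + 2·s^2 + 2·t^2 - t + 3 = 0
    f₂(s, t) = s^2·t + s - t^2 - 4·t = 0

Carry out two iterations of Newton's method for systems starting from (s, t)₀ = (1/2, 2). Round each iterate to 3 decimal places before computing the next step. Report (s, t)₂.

At (1/2, 2): F = (12.000, -11.000).
Jacobian J = [[10·s·t + 4·s, 5·s^2 + 4·t - 1], [2·s·t + 1, s^2 - 2·t - 4]].
At the point, J = [[12.000, 8.250], [3.000, -7.750]] (det J = -117.750).
Solving J·Δ = −F gives Δ = (-0.019, -1.427).
Then the next iterate is (s, t)₁ = (0.481, 0.573).
Round to (0.481, 0.573) and repeat: F = (4.20923, -2.00676), J = [[4.68013, 2.44880], [1.55123, -4.91464]].
Δ = (-0.589, -0.594), so (s, t)₂ = (-0.108, -0.021).

(-0.108, -0.021)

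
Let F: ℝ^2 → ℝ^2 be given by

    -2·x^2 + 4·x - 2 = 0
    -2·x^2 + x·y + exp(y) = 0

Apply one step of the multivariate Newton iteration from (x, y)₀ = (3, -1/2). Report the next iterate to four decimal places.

(2.0000, 1.2727)

At (3, -1/2): F = (-8.0000, -18.893469).
Jacobian J = [[-4·x + 4, 0], [-4·x + y, x + exp(y)]].
At the point, J = [[-8.0000, 0.0000], [-12.5000, 3.606531]] (det J = -28.852245).
Solving J·Δ = −F gives Δ = (-1.0000, 1.7727).
Then the next iterate is (x, y)₁ = (2.0000, 1.2727).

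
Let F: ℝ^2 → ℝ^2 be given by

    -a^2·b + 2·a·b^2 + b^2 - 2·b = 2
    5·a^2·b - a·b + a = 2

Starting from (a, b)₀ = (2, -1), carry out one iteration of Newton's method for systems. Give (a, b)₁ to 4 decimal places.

(1.3000, -0.7000)

At (2, -1): F = (9.0000, -18.0000).
Jacobian J = [[-2·a·b + 2·b^2, -a^2 + 4·a·b + 2·b - 2], [10·a·b - b + 1, 5·a^2 - a]].
At the point, J = [[6.0000, -16.0000], [-18.0000, 18.0000]] (det J = -180.0000).
Solving J·Δ = −F gives Δ = (-0.7000, 0.3000).
Then the next iterate is (a, b)₁ = (1.3000, -0.7000).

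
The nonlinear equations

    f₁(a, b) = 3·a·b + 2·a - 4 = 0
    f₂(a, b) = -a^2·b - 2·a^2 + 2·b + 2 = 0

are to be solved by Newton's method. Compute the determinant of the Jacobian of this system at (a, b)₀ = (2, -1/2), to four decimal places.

35.0000

J = [[3·b + 2, 3·a], [-2·a·b - 4·a, -a^2 + 2]].
At the point, J = [[0.5000, 6.0000], [-6.0000, -2.0000]].
det J = 35.0000.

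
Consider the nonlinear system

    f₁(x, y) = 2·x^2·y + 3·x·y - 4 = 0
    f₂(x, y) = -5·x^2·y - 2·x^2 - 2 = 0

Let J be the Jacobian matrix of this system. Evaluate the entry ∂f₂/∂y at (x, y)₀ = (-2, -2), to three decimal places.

∂f₂/∂y = -5·x^2.
At (-2, -2) this is -20.000.

-20.000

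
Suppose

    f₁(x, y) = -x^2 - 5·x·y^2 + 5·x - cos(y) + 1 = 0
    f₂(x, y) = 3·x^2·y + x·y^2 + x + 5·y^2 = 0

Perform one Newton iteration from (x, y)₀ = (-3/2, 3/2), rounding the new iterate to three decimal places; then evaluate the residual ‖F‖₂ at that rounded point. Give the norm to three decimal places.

At (-3/2, 3/2): F = (8.05426, 16.500).
Jacobian J = [[-2·x - 5·y^2 + 5, -10·x·y + sin(y)], [6·x·y + y^2 + 1, 3·x^2 + 2·x·y + 10·y]].
At the point, J = [[-3.250, 23.49749], [-10.250, 17.250]] (det J = 184.78682).
Solving J·Δ = −F gives Δ = (1.346, -0.157).
Then the next iterate is (x, y)₁ = (-0.154, 1.343).
Re-evaluating at (-0.154, 1.343): F = (1.36926, 8.68203), so ‖F‖₂ = 8.789.

8.789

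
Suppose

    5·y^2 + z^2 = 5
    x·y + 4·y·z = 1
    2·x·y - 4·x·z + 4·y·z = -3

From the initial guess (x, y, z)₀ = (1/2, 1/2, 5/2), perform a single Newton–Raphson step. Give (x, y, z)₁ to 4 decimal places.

(0.4268, 0.1220, 2.3780)

At (1/2, 1/2, 5/2): F = (2.5000, 4.2500, 3.5000).
Jacobian J = [[0, 10·y, 2·z], [y, x + 4·z, 4·y], [2·y - 4·z, 2·x + 4·z, -4·x + 4·y]].
At the point, J = [[0.0000, 5.0000, 5.0000], [0.5000, 10.5000, 2.0000], [-9.0000, 11.0000, 0.0000]] (det J = 410.0000).
Solving J·Δ = −F gives Δ = (-0.0732, -0.3780, -0.1220).
Then the next iterate is (x, y, z)₁ = (0.4268, 0.1220, 2.3780).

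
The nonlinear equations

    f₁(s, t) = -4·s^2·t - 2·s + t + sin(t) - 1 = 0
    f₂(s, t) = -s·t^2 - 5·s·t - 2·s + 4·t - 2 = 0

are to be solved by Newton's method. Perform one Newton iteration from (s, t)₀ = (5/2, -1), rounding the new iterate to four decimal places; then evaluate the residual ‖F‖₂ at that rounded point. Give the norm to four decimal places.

At (5/2, -1): F = (17.158529, -1.0000).
Jacobian J = [[-8·s·t - 2, -4·s^2 + cos(t) + 1], [-t^2 - 5·t - 2, -2·s·t - 5·s + 4]].
At the point, J = [[18.0000, -23.459698], [2.0000, -3.5000]] (det J = -16.080605).
Solving J·Δ = −F gives Δ = (-5.1935, -3.2534).
Then the next iterate is (s, t)₁ = (-2.6935, -4.2534).
Re-evaluating at (-2.6935, -4.2534): F = (124.462786, -22.180047), so ‖F‖₂ = 126.4237.

126.4237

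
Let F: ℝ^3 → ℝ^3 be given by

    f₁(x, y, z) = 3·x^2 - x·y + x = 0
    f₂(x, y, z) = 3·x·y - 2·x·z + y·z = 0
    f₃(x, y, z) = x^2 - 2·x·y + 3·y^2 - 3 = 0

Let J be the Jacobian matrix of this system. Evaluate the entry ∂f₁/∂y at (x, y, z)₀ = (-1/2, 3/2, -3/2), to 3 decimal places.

0.500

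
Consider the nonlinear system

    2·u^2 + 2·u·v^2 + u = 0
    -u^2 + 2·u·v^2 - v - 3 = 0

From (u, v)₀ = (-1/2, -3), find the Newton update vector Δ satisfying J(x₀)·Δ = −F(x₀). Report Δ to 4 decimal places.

At (-1/2, -3): F = (-9.0000, -9.2500).
Jacobian J = [[4·u + 2·v^2 + 1, 4·u·v], [-2·u + 2·v^2, 4·u·v - 1]].
At the point, J = [[17.0000, 6.0000], [19.0000, 5.0000]] (det J = -29.0000).
Solving J·Δ = −F gives Δ = (0.3621, 0.4741).

(0.3621, 0.4741)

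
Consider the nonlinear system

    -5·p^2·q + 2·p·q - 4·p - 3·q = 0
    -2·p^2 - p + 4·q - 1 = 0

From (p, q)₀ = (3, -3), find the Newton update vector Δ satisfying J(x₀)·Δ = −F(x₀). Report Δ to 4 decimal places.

At (3, -3): F = (114.0000, -34.0000).
Jacobian J = [[-10·p·q + 2·q - 4, -5·p^2 + 2·p - 3], [-4·p - 1, 4]].
At the point, J = [[80.0000, -42.0000], [-13.0000, 4.0000]] (det J = -226.0000).
Solving J·Δ = −F gives Δ = (-4.3009, -5.4779).

(-4.3009, -5.4779)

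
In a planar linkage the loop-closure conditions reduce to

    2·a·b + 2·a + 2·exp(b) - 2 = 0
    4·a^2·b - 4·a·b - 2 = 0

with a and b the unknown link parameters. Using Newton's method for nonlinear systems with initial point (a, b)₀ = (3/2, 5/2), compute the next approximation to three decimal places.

At (3/2, 5/2): F = (32.86499, 5.500).
Jacobian J = [[2·b + 2, 2·a + 2·exp(b)], [8·a·b - 4·b, 4·a^2 - 4·a]].
At the point, J = [[7.000, 27.36499], [20.000, 3.000]] (det J = -526.29976).
Solving J·Δ = −F gives Δ = (-0.099, -1.176).
Then the next iterate is (a, b)₁ = (1.401, 1.324).

(1.401, 1.324)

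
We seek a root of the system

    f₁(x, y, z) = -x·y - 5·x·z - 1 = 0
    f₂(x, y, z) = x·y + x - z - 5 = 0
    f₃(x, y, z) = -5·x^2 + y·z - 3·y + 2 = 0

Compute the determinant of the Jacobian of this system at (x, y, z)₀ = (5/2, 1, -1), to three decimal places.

-744.750

J = [[-y - 5·z, -x, -5·x], [y + 1, x, -1], [-10·x, z - 3, y]].
At the point, J = [[4.000, -2.500, -12.500], [2.000, 2.500, -1.000], [-25.000, -4.000, 1.000]].
det J = -744.750.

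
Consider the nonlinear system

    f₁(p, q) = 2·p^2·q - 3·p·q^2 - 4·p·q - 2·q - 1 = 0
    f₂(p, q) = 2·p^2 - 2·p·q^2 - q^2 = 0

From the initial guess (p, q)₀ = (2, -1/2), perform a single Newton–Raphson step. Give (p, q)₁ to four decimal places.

At (2, -1/2): F = (-1.5000, 6.7500).
Jacobian J = [[4·p·q - 3·q^2 - 4·q, 2·p^2 - 6·p·q - 4·p - 2], [4·p - 2·q^2, -4·p·q - 2·q]].
At the point, J = [[-2.7500, 4.0000], [7.5000, 5.0000]] (det J = -43.7500).
Solving J·Δ = −F gives Δ = (-0.7886, -0.1671).
Then the next iterate is (p, q)₁ = (1.2114, -0.6671).

(1.2114, -0.6671)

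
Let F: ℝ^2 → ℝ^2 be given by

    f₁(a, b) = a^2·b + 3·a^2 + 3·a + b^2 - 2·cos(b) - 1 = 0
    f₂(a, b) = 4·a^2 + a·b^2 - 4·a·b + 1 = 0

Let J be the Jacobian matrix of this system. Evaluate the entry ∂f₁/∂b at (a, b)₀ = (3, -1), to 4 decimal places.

5.3171

∂f₁/∂b = a^2 + 2·b + 2·sin(b).
At (3, -1) this is 5.3171.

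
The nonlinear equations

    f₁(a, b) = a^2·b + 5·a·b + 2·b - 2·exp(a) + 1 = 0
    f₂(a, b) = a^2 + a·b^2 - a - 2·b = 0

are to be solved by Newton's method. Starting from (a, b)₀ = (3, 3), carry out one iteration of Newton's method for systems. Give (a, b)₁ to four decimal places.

(2.8314, 1.4601)

At (3, 3): F = (38.828926, 27.0000).
Jacobian J = [[2·a·b + 5·b - 2·exp(a), a^2 + 5·a + 2], [2·a + b^2 - 1, 2·a·b - 2]].
At the point, J = [[-7.171074, 26.0000], [14.0000, 16.0000]] (det J = -478.737182).
Solving J·Δ = −F gives Δ = (-0.1686, -1.5399).
Then the next iterate is (a, b)₁ = (2.8314, 1.4601).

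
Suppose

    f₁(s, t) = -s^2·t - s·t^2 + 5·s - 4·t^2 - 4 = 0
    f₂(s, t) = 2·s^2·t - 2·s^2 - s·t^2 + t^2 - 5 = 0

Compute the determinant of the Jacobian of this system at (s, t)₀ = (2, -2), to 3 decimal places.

J = [[-2·s·t - t^2 + 5, -s^2 - 2·s·t - 8·t], [4·s·t - 4·s - t^2, 2·s^2 - 2·s·t + 2·t]].
At the point, J = [[9.000, 20.000], [-28.000, 12.000]].
det J = 668.000.

668.000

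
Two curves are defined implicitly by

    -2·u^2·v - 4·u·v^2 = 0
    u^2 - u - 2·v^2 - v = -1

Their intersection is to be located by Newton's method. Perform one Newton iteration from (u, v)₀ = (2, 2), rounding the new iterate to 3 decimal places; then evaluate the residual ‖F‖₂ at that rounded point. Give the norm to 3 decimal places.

13.740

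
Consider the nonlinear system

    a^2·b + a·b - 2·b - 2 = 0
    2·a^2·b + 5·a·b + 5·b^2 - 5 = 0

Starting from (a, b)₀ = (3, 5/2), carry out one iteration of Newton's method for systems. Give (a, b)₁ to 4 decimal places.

(2.5822, 0.9311)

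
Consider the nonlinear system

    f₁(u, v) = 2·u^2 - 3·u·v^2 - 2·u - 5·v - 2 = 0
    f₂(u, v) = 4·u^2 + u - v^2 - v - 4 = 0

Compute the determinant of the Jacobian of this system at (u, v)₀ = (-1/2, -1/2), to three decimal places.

-19.500

J = [[4·u - 3·v^2 - 2, -6·u·v - 5], [8·u + 1, -2·v - 1]].
At the point, J = [[-4.750, -6.500], [-3.000, 0.000]].
det J = -19.500.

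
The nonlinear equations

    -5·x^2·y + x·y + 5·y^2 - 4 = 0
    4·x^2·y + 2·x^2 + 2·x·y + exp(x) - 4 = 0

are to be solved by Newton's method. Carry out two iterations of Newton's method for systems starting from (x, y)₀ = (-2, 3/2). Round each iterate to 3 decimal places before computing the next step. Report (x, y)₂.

At (-2, 3/2): F = (-25.750, 22.13534).
Jacobian J = [[-10·x·y + y, -5·x^2 + x + 10·y], [8·x·y + 4·x + 2·y + exp(x), 4·x^2 + 2·x]].
At the point, J = [[31.500, -7.000], [-28.86466, 12.000]] (det J = 175.94735).
Solving J·Δ = −F gives Δ = (0.876, 0.261).
Then the next iterate is (x, y)₁ = (-1.124, 1.761).
Round to (-1.124, 1.761) and repeat: F = (-1.59778, 3.79222), J = [[21.55464, 10.16912], [-16.48393, 2.80550]].
Δ = (0.189, -0.243), so (x, y)₂ = (-0.935, 1.518).

(-0.935, 1.518)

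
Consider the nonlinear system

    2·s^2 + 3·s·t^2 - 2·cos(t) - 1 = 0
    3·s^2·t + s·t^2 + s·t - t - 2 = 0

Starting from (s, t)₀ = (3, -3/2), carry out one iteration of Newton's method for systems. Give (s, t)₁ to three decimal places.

(2.012, -0.859)

At (3, -3/2): F = (37.10853, -38.750).
Jacobian J = [[4·s + 3·t^2, 6·s·t + 2·sin(t)], [6·s·t + t^2 + t, 3·s^2 + 2·s·t + s - 1]].
At the point, J = [[18.750, -28.99499], [-26.250, 20.000]] (det J = -386.11849).
Solving J·Δ = −F gives Δ = (-0.988, 0.641).
Then the next iterate is (s, t)₁ = (2.012, -0.859).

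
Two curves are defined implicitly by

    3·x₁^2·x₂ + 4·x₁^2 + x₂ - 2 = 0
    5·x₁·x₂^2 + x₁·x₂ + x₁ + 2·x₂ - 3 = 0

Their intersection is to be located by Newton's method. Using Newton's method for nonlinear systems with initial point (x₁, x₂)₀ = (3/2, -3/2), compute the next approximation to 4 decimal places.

(1.6716, -0.8700)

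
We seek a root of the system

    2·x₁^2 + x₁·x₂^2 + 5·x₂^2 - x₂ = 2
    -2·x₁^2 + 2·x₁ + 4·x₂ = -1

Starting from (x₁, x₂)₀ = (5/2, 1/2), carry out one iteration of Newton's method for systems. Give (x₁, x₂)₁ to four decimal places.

At (5/2, 1/2): F = (11.8750, -4.5000).
Jacobian J = [[4·x₁ + x₂^2, 2·x₁·x₂ + 10·x₂ - 1], [-4·x₁ + 2, 4]].
At the point, J = [[10.2500, 6.5000], [-8.0000, 4.0000]] (det J = 93.0000).
Solving J·Δ = −F gives Δ = (-0.8253, -0.5255).
Then the next iterate is (x₁, x₂)₁ = (1.6747, -0.0255).

(1.6747, -0.0255)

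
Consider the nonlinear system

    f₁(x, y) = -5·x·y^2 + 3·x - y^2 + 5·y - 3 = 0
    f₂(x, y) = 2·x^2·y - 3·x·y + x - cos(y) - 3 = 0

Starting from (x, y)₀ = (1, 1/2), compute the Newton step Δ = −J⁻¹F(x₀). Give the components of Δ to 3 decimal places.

At (1, 1/2): F = (1.000, -3.37758).
Jacobian J = [[-5·y^2 + 3, -10·x·y - 2·y + 5], [4·x·y - 3·y + 1, 2·x^2 - 3·x + sin(y)]].
At the point, J = [[1.750, -1.000], [1.500, -0.52057]] (det J = 0.58899).
Solving J·Δ = −F gives Δ = (6.618, 12.582).

(6.618, 12.582)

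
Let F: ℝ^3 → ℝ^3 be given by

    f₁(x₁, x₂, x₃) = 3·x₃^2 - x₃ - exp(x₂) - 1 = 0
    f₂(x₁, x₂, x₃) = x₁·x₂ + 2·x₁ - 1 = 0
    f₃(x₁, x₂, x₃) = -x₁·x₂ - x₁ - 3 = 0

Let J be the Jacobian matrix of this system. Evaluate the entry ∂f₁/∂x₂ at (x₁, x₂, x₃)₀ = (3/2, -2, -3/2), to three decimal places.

-0.135

∂f₁/∂x₂ = -exp(x₂).
At (3/2, -2, -3/2) this is -0.135.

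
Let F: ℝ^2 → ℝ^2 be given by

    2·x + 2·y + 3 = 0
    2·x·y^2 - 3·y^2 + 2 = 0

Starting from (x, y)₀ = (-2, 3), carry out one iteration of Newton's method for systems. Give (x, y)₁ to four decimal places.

(-2.7333, 1.2333)

At (-2, 3): F = (5.0000, -61.0000).
Jacobian J = [[2, 2], [2·y^2, 4·x·y - 6·y]].
At the point, J = [[2.0000, 2.0000], [18.0000, -42.0000]] (det J = -120.0000).
Solving J·Δ = −F gives Δ = (-0.7333, -1.7667).
Then the next iterate is (x, y)₁ = (-2.7333, 1.2333).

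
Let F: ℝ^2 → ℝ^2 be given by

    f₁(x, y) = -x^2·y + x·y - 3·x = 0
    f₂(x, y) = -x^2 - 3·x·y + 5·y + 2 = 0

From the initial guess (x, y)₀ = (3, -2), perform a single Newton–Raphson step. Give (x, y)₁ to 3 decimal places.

(2.786, -1.750)

At (3, -2): F = (3.000, 1.000).
Jacobian J = [[-2·x·y + y - 3, -x^2 + x], [-2·x - 3·y, -3·x + 5]].
At the point, J = [[7.000, -6.000], [0.000, -4.000]] (det J = -28.000).
Solving J·Δ = −F gives Δ = (-0.214, 0.250).
Then the next iterate is (x, y)₁ = (2.786, -1.750).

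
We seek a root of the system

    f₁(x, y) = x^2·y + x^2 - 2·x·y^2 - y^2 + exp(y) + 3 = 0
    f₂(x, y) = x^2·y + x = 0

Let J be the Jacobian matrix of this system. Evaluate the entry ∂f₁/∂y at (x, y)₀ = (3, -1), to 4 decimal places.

∂f₁/∂y = x^2 - 4·x·y - 2·y + exp(y).
At (3, -1) this is 23.3679.

23.3679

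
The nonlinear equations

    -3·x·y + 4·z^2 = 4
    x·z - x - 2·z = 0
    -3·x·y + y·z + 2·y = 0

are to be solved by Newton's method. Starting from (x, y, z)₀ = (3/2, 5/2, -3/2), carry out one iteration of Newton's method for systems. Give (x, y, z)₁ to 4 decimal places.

At (3/2, 5/2, -3/2): F = (-6.2500, -0.7500, -10.0000).
Jacobian J = [[-3·y, -3·x, 8·z], [z - 1, 0, x - 2], [-3·y, -3·x + z + 2, y]].
At the point, J = [[-7.5000, -4.5000, -12.0000], [-2.5000, 0.0000, -0.5000], [-7.5000, -4.0000, 2.5000]] (det J = -150.0000).
Solving J·Δ = −F gives Δ = (-0.3629, -1.6229, 0.3146).
Then the next iterate is (x, y, z)₁ = (1.1371, 0.8771, -1.1854).

(1.1371, 0.8771, -1.1854)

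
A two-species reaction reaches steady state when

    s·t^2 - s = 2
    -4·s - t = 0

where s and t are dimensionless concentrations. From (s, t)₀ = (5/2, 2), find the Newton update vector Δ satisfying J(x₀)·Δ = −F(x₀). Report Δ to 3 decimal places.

(-3.095, 0.378)

At (5/2, 2): F = (5.500, -12.000).
Jacobian J = [[t^2 - 1, 2·s·t], [-4, -1]].
At the point, J = [[3.000, 10.000], [-4.000, -1.000]] (det J = 37.000).
Solving J·Δ = −F gives Δ = (-3.095, 0.378).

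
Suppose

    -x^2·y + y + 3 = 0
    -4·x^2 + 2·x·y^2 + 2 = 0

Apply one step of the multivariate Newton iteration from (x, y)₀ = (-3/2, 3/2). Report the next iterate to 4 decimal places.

(-2.8742, -2.5472)

At (-3/2, 3/2): F = (1.1250, -13.7500).
Jacobian J = [[-2·x·y, -x^2 + 1], [-8·x + 2·y^2, 4·x·y]].
At the point, J = [[4.5000, -1.2500], [16.5000, -9.0000]] (det J = -19.8750).
Solving J·Δ = −F gives Δ = (-1.3742, -4.0472).
Then the next iterate is (x, y)₁ = (-2.8742, -2.5472).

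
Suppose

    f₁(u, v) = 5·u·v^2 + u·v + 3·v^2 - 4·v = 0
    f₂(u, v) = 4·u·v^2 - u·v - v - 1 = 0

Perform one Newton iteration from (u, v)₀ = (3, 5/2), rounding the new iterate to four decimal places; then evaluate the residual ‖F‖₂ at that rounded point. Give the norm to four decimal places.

At (3, 5/2): F = (110.0000, 64.0000).
Jacobian J = [[5·v^2 + v, 10·u·v + u + 6·v - 4], [4·v^2 - v, 8·u·v - u - 1]].
At the point, J = [[33.7500, 89.0000], [22.5000, 56.0000]] (det J = -112.5000).
Solving J·Δ = −F gives Δ = (4.1244, -2.8000).
Then the next iterate is (u, v)₁ = (7.1244, -0.3000).
Re-evaluating at (7.1244, -0.3000): F = (2.538660, 4.002104), so ‖F‖₂ = 4.7394.

4.7394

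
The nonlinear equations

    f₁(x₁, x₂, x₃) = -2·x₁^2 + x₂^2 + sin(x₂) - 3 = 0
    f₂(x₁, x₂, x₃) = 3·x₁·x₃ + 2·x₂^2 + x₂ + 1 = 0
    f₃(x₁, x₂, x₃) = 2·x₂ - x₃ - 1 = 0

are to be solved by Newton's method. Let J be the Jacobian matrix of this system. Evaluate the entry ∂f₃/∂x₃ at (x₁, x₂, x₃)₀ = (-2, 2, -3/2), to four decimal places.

-1.0000

∂f₃/∂x₃ = -1.
At (-2, 2, -3/2) this is -1.0000.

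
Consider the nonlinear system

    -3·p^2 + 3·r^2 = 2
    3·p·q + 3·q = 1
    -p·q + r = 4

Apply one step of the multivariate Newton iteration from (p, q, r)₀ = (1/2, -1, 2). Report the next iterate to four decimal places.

(3.6439, 2.3182, 2.0152)

At (1/2, -1, 2): F = (9.2500, -5.5000, -1.5000).
Jacobian J = [[-6·p, 0, 6·r], [3·q, 3·p + 3, 0], [-q, -p, 1]].
At the point, J = [[-3.0000, 0.0000, 12.0000], [-3.0000, 4.5000, 0.0000], [1.0000, -0.5000, 1.0000]] (det J = -49.5000).
Solving J·Δ = −F gives Δ = (3.1439, 3.3182, 0.0152).
Then the next iterate is (p, q, r)₁ = (3.6439, 2.3182, 2.0152).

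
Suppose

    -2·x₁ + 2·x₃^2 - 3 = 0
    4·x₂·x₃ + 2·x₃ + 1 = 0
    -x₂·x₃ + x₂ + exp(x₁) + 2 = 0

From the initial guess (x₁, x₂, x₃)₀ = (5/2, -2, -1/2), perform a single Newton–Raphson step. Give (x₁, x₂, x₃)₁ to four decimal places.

(0.8955, 6.4366, -2.6455)

At (5/2, -2, -1/2): F = (-7.5000, 4.0000, 11.182494).
Jacobian J = [[-2, 0, 4·x₃], [0, 4·x₃, 4·x₂ + 2], [exp(x₁), -x₃ + 1, -x₂]].
At the point, J = [[-2.0000, 0.0000, -2.0000], [0.0000, -2.0000, -6.0000], [12.182494, 1.5000, 2.0000]] (det J = -58.729976).
Solving J·Δ = −F gives Δ = (-1.6045, 8.4366, -2.1455).
Then the next iterate is (x₁, x₂, x₃)₁ = (0.8955, 6.4366, -2.6455).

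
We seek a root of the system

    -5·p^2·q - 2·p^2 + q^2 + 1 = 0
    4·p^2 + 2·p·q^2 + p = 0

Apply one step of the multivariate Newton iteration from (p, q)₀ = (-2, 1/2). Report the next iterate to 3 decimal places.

(-1.096, 0.474)

At (-2, 1/2): F = (-16.750, 13.000).
Jacobian J = [[-10·p·q - 4·p, -5·p^2 + 2·q], [8·p + 2·q^2 + 1, 4·p·q]].
At the point, J = [[18.000, -19.000], [-14.500, -4.000]] (det J = -347.500).
Solving J·Δ = −F gives Δ = (0.904, -0.026).
Then the next iterate is (p, q)₁ = (-1.096, 0.474).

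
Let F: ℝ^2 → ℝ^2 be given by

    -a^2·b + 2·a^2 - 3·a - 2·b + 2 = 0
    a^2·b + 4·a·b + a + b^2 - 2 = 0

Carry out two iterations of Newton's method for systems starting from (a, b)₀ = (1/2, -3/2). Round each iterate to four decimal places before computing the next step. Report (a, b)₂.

(0.9596, -0.6269)

At (1/2, -3/2): F = (4.3750, -2.6250).
Jacobian J = [[-2·a·b + 4·a - 3, -a^2 - 2], [2·a·b + 4·b + 1, a^2 + 4·a + 2·b]].
At the point, J = [[0.5000, -2.2500], [-6.5000, -0.7500]] (det J = -15.0000).
Solving J·Δ = −F gives Δ = (-0.6125, 1.8083).
Then the next iterate is (a, b)₁ = (-0.1125, 0.3083).
Round to (-0.1125, 0.3083) and repeat: F = (1.742311, -2.152284), J = [[-3.380633, -2.012656], [2.163832, 0.179256]].
Δ = (1.0721, -0.9352), so (a, b)₂ = (0.9596, -0.6269).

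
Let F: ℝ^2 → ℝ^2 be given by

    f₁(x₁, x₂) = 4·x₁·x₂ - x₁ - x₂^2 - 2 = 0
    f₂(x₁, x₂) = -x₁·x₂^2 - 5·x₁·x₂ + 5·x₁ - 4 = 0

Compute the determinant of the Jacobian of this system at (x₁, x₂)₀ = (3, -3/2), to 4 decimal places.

-111.7500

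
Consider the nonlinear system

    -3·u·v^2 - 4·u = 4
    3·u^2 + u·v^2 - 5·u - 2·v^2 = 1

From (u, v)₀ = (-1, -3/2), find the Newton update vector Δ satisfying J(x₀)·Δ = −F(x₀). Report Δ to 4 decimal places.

At (-1, -3/2): F = (6.7500, 0.2500).
Jacobian J = [[-3·v^2 - 4, -6·u·v], [6·u + v^2 - 5, 2·u·v - 4·v]].
At the point, J = [[-10.7500, -9.0000], [-8.7500, 9.0000]] (det J = -175.5000).
Solving J·Δ = −F gives Δ = (0.3590, 0.3212).

(0.3590, 0.3212)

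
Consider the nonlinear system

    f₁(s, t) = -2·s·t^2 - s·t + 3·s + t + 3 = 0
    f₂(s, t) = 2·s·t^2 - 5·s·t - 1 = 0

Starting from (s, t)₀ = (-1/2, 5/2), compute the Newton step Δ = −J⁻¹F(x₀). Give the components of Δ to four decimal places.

(0.7417, -0.4000)

At (-1/2, 5/2): F = (11.5000, -1.0000).
Jacobian J = [[-2·t^2 - t + 3, -4·s·t - s + 1], [2·t^2 - 5·t, 4·s·t - 5·s]].
At the point, J = [[-12.0000, 6.5000], [0.0000, -2.5000]] (det J = 30.0000).
Solving J·Δ = −F gives Δ = (0.7417, -0.4000).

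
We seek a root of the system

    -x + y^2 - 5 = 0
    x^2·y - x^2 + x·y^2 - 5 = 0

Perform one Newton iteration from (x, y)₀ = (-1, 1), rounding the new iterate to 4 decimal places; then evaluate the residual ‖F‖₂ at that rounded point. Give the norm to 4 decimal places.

At (-1, 1): F = (-3.0000, -6.0000).
Jacobian J = [[-1, 2·y], [2·x·y - 2·x + y^2, x^2 + 2·x·y]].
At the point, J = [[-1.0000, 2.0000], [1.0000, -1.0000]] (det J = -1.0000).
Solving J·Δ = −F gives Δ = (15.0000, 9.0000).
Then the next iterate is (x, y)₁ = (14.0000, 10.0000).
Re-evaluating at (14.0000, 10.0000): F = (81.0000, 3159.0000), so ‖F‖₂ = 3160.0383.

3160.0383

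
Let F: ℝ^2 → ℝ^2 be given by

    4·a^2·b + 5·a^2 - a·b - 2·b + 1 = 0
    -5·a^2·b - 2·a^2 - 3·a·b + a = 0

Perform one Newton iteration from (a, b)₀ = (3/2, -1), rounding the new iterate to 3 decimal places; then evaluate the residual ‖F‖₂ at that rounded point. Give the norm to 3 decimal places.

3.928

At (3/2, -1): F = (6.750, 12.750).
Jacobian J = [[8·a·b + 10·a - b, 4·a^2 - a - 2], [-10·a·b - 4·a - 3·b + 1, -5·a^2 - 3·a]].
At the point, J = [[4.000, 5.500], [13.000, -15.750]] (det J = -134.500).
Solving J·Δ = −F gives Δ = (-1.312, -0.273).
Then the next iterate is (a, b)₁ = (0.188, -1.273).
Re-evaluating at (0.188, -1.273): F = (3.78207, 1.06025), so ‖F‖₂ = 3.928.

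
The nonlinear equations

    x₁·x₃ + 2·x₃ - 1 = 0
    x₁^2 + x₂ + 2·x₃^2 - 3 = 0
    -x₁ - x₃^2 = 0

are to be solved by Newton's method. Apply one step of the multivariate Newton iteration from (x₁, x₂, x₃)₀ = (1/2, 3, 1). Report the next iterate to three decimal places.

At (1/2, 3, 1): F = (1.500, 2.250, -1.500).
Jacobian J = [[x₃, 0, x₁ + 2], [2·x₁, 1, 4·x₃], [-1, 0, -2·x₃]].
At the point, J = [[1.000, 0.000, 2.500], [1.000, 1.000, 4.000], [-1.000, 0.000, -2.000]] (det J = 0.500).
Solving J·Δ = −F gives Δ = (-1.500, -0.750, 0.000).
Then the next iterate is (x₁, x₂, x₃)₁ = (-1.000, 2.250, 1.000).

(-1.000, 2.250, 1.000)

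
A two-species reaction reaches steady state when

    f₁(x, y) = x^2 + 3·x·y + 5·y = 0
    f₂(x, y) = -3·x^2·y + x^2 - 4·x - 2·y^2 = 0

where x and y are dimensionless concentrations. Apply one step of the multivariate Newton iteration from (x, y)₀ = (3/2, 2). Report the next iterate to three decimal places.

At (3/2, 2): F = (21.250, -25.250).
Jacobian J = [[2·x + 3·y, 3·x + 5], [-6·x·y + 2·x - 4, -3·x^2 - 4·y]].
At the point, J = [[9.000, 9.500], [-19.000, -14.750]] (det J = 47.750).
Solving J·Δ = −F gives Δ = (1.541, -3.696).
Then the next iterate is (x, y)₁ = (3.041, -1.696).

(3.041, -1.696)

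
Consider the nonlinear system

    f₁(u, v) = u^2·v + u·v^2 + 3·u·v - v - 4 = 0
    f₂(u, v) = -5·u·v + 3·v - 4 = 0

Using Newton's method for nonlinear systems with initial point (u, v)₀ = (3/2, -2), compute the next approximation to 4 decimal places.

(0.3571, -3.4286)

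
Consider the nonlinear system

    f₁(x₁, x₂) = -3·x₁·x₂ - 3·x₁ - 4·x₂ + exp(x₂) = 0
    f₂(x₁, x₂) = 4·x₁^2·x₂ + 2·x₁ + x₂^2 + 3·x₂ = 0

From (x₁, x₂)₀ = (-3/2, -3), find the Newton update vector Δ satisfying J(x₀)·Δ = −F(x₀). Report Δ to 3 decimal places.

At (-3/2, -3): F = (3.04979, -30.000).
Jacobian J = [[-3·x₂ - 3, -3·x₁ + exp(x₂) - 4], [8·x₁·x₂ + 2, 4·x₁^2 + 2·x₂ + 3]].
At the point, J = [[6.000, 0.54979], [38.000, 6.000]] (det J = 15.10809).
Solving J·Δ = −F gives Δ = (-2.303, 19.585).

(-2.303, 19.585)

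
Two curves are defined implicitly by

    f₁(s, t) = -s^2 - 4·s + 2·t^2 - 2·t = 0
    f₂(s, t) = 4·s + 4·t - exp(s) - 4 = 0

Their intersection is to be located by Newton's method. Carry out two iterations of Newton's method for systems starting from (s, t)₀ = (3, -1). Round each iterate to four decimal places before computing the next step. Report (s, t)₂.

(-0.1314, -0.2624)

At (3, -1): F = (-17.0000, -16.085537).
Jacobian J = [[-2·s - 4, 4·t - 2], [-exp(s) + 4, 4]].
At the point, J = [[-10.0000, -6.0000], [-16.085537, 4.0000]] (det J = -136.513222).
Solving J·Δ = −F gives Δ = (-1.2051, -0.8248).
Then the next iterate is (s, t)₁ = (1.7949, -1.8248).
Round to (1.7949, -1.8248) and repeat: F = (-0.091876, -10.138473), J = [[-7.5898, -9.2992], [-2.018873, 4.0000]].
Δ = (-1.9263, 1.5624), so (s, t)₂ = (-0.1314, -0.2624).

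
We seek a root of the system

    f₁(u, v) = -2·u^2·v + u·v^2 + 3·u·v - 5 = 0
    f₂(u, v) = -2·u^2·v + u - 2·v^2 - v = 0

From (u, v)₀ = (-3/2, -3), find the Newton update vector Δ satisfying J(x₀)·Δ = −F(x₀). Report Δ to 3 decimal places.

(0.472, 1.697)

At (-3/2, -3): F = (8.500, -3.000).
Jacobian J = [[-4·u·v + v^2 + 3·v, -2·u^2 + 2·u·v + 3·u], [-4·u·v + 1, -2·u^2 - 4·v - 1]].
At the point, J = [[-18.000, 0.000], [-17.000, 6.500]] (det J = -117.000).
Solving J·Δ = −F gives Δ = (0.472, 1.697).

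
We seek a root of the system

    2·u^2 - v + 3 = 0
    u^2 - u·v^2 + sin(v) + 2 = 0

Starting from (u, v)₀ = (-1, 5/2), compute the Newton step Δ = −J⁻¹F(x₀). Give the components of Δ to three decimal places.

(0.812, -0.749)

At (-1, 5/2): F = (2.500, 9.84847).
Jacobian J = [[4·u, -1], [2·u - v^2, -2·u·v + cos(v)]].
At the point, J = [[-4.000, -1.000], [-8.250, 4.19886]] (det J = -25.04543).
Solving J·Δ = −F gives Δ = (0.812, -0.749).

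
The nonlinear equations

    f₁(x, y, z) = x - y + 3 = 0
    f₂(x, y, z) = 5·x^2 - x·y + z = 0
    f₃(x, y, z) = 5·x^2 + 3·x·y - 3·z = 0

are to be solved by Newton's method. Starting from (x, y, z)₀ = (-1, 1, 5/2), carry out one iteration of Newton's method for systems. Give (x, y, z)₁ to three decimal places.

(-0.500, 2.500, -2.000)

At (-1, 1, 5/2): F = (1.000, 8.500, -5.500).
Jacobian J = [[1, -1, 0], [10·x - y, -x, 1], [10·x + 3·y, 3·x, -3]].
At the point, J = [[1.000, -1.000, 0.000], [-11.000, 1.000, 1.000], [-7.000, -3.000, -3.000]] (det J = 40.000).
Solving J·Δ = −F gives Δ = (0.500, 1.500, -4.500).
Then the next iterate is (x, y, z)₁ = (-0.500, 2.500, -2.000).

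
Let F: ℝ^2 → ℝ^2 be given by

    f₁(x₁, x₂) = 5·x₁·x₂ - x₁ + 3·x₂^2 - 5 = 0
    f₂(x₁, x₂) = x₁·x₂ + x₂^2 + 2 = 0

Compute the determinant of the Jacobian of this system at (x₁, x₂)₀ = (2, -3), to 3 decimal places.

40.000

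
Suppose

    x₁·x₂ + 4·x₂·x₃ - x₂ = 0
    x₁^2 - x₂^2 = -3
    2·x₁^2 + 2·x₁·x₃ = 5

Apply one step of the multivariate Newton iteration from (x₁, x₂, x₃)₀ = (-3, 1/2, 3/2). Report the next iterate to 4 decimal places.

At (-3, 1/2, 3/2): F = (1.0000, 11.7500, 4.0000).
Jacobian J = [[x₂, x₁ + 4·x₃ - 1, 4·x₂], [2·x₁, -2·x₂, 0], [4·x₁ + 2·x₃, 0, 2·x₁]].
At the point, J = [[0.5000, 2.0000, 2.0000], [-6.0000, -1.0000, 0.0000], [-9.0000, 0.0000, -6.0000]] (det J = -87.0000).
Solving J·Δ = −F gives Δ = (1.7816, 1.0603, -2.0057).
Then the next iterate is (x₁, x₂, x₃)₁ = (-1.2184, 1.5603, -0.5057).

(-1.2184, 1.5603, -0.5057)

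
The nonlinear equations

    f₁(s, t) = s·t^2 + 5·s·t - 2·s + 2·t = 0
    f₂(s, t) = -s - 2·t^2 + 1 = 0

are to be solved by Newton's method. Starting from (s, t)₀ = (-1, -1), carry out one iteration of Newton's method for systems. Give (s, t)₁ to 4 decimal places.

At (-1, -1): F = (4.0000, 0.0000).
Jacobian J = [[t^2 + 5·t - 2, 2·s·t + 5·s + 2], [-1, -4·t]].
At the point, J = [[-6.0000, -1.0000], [-1.0000, 4.0000]] (det J = -25.0000).
Solving J·Δ = −F gives Δ = (0.6400, 0.1600).
Then the next iterate is (s, t)₁ = (-0.3600, -0.8400).

(-0.3600, -0.8400)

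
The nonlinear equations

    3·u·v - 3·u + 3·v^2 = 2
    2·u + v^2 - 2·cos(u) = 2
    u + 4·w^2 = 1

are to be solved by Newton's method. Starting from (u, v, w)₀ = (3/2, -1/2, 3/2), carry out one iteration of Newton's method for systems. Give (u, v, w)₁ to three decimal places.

(5.746, 17.572, 0.354)

At (3/2, -1/2, 3/2): F = (-8.000, 1.10853, 9.500).
Jacobian J = [[3·v - 3, 3·u + 6·v, 0], [2·sin(u) + 2, 2·v, 0], [1, 0, 8·w]].
At the point, J = [[-4.500, 1.500, 0.000], [3.99499, -1.000, 0.000], [1.000, 0.000, 12.000]] (det J = -17.90982).
Solving J·Δ = −F gives Δ = (4.246, 18.072, -1.146).
Then the next iterate is (u, v, w)₁ = (5.746, 17.572, 0.354).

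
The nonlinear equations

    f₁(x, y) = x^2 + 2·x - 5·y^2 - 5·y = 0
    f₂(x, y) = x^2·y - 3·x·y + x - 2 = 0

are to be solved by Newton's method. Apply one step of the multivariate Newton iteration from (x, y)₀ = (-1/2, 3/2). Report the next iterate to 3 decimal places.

At (-1/2, 3/2): F = (-19.500, 0.125).
Jacobian J = [[2·x + 2, -10·y - 5], [2·x·y - 3·y + 1, x^2 - 3·x]].
At the point, J = [[1.000, -20.000], [-5.000, 1.750]] (det J = -98.250).
Solving J·Δ = −F gives Δ = (-0.322, -0.991).
Then the next iterate is (x, y)₁ = (-0.822, 0.509).

(-0.822, 0.509)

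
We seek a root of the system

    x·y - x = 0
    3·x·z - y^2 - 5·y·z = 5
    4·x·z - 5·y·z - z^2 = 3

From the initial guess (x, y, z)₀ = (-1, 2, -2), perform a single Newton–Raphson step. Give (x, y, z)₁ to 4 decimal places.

At (-1, 2, -2): F = (-1.0000, 17.0000, 21.0000).
Jacobian J = [[y - 1, x, 0], [3·z, -2·y - 5·z, 3·x - 5·y], [4·z, -5·z, 4·x - 5·y - 2·z]].
At the point, J = [[1.0000, -1.0000, 0.0000], [-6.0000, 6.0000, -13.0000], [-8.0000, 10.0000, -10.0000]] (det J = 26.0000).
Solving J·Δ = −F gives Δ = (-1.2692, -2.2692, 0.8462).
Then the next iterate is (x, y, z)₁ = (-2.2692, -0.2692, -1.1538).

(-2.2692, -0.2692, -1.1538)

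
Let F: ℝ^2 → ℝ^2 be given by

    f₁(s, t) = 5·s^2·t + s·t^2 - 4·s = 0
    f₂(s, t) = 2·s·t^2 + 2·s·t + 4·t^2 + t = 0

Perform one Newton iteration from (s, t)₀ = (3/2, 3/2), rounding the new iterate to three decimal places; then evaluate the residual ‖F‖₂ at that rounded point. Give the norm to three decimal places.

5.594

At (3/2, 3/2): F = (14.250, 21.750).
Jacobian J = [[10·s·t + t^2 - 4, 5·s^2 + 2·s·t], [2·t^2 + 2·t, 4·s·t + 2·s + 8·t + 1]].
At the point, J = [[20.750, 15.750], [7.500, 25.000]] (det J = 400.625).
Solving J·Δ = −F gives Δ = (-0.034, -0.860).
Then the next iterate is (s, t)₁ = (1.466, 0.640).
Re-evaluating at (1.466, 0.640): F = (1.61377, 5.35583), so ‖F‖₂ = 5.594.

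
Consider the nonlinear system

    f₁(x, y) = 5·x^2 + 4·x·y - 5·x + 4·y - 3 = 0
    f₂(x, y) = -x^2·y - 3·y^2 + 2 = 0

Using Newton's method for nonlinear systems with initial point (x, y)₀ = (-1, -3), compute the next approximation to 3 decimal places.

(-0.741, -1.614)

At (-1, -3): F = (7.000, -22.000).
Jacobian J = [[10·x + 4·y - 5, 4·x + 4], [-2·x·y, -x^2 - 6·y]].
At the point, J = [[-27.000, 0.000], [-6.000, 17.000]] (det J = -459.000).
Solving J·Δ = −F gives Δ = (0.259, 1.386).
Then the next iterate is (x, y)₁ = (-0.741, -1.614).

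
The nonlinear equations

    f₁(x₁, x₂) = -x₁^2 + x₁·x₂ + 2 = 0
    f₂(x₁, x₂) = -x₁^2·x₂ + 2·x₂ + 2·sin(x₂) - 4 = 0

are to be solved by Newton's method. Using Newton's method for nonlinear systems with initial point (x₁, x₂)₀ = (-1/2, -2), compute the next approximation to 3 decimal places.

At (-1/2, -2): F = (2.750, -9.31859).
Jacobian J = [[-2·x₁ + x₂, x₁], [-2·x₁·x₂, -x₁^2 + 2·cos(x₂) + 2]].
At the point, J = [[-1.000, -0.500], [-2.000, 0.91771]] (det J = -1.91771).
Solving J·Δ = −F gives Δ = (-1.114, 7.727).
Then the next iterate is (x₁, x₂)₁ = (-1.614, 5.727).

(-1.614, 5.727)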